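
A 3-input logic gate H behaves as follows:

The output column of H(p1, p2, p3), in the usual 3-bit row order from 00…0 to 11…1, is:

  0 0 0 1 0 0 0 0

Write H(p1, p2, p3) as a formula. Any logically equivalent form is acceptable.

H is 1 on exactly one input, (0,1,1), whose minterm is ¬p1·p2·p3. So H is just that conjunction.

H(p1, p2, p3) = (~p1 & p2) & p3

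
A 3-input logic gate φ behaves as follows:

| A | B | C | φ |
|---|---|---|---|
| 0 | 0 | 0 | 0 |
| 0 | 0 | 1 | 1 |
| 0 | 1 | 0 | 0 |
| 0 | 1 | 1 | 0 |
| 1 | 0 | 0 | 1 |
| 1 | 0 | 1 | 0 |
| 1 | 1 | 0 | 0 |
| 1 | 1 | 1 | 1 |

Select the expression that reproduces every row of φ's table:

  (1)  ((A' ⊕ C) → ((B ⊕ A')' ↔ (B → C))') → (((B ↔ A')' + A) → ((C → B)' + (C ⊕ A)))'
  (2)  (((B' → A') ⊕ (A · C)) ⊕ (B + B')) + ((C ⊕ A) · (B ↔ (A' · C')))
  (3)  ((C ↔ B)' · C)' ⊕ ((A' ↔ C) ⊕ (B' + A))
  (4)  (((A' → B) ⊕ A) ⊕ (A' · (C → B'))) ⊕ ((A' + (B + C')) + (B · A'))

(1) disagrees with φ on (0,0,0) (formula → 1, table → 0); rule it out.
(3) disagrees with φ on (0,0,1) (formula → 0, table → 1); rule it out.
(4) disagrees with φ on (0,0,1) (formula → 0, table → 1); rule it out.
(2) is the remaining candidate, and it agrees with φ on all 8 inputs.

2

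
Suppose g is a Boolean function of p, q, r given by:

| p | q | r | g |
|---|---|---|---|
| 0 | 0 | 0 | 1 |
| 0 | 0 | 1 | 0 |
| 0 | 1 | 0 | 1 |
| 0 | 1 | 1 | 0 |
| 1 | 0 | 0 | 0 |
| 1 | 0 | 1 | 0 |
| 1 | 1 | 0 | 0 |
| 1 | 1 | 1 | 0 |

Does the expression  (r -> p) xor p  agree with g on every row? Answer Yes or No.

Test each input against both g and the formula:
  p=0, q=0, r=0: formula gives 1, g = 1 ✓
  p=0, q=0, r=1: formula gives 0, g = 0 ✓
  p=0, q=1, r=0: formula gives 1, g = 1 ✓
  p=0, q=1, r=1: formula gives 0, g = 0 ✓
  p=1, q=0, r=0: formula gives 0, g = 0 ✓
  …and likewise for the remaining 3 rows.
Every row agrees, so the formula is equivalent.

Yes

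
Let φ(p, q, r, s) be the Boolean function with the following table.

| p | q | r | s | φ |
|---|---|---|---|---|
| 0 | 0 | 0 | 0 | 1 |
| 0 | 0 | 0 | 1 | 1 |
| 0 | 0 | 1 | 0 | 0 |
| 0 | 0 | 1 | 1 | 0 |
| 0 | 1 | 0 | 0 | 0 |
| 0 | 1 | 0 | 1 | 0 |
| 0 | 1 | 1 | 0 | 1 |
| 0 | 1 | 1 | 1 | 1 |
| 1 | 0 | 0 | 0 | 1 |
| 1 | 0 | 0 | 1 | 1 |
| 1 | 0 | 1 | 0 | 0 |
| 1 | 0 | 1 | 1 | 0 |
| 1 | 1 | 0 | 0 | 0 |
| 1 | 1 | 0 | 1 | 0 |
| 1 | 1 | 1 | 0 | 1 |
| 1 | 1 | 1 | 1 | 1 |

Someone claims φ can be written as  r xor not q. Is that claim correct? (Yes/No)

Yes

Check the formula against φ row by row:
  p=0, q=0, r=0, s=0: formula gives 1, φ = 1 ✓
  p=0, q=0, r=0, s=1: formula gives 1, φ = 1 ✓
  p=0, q=0, r=1, s=0: formula gives 0, φ = 0 ✓
  p=0, q=0, r=1, s=1: formula gives 0, φ = 0 ✓
  …and likewise for the remaining 12 rows.
Every row agrees, so the formula is equivalent.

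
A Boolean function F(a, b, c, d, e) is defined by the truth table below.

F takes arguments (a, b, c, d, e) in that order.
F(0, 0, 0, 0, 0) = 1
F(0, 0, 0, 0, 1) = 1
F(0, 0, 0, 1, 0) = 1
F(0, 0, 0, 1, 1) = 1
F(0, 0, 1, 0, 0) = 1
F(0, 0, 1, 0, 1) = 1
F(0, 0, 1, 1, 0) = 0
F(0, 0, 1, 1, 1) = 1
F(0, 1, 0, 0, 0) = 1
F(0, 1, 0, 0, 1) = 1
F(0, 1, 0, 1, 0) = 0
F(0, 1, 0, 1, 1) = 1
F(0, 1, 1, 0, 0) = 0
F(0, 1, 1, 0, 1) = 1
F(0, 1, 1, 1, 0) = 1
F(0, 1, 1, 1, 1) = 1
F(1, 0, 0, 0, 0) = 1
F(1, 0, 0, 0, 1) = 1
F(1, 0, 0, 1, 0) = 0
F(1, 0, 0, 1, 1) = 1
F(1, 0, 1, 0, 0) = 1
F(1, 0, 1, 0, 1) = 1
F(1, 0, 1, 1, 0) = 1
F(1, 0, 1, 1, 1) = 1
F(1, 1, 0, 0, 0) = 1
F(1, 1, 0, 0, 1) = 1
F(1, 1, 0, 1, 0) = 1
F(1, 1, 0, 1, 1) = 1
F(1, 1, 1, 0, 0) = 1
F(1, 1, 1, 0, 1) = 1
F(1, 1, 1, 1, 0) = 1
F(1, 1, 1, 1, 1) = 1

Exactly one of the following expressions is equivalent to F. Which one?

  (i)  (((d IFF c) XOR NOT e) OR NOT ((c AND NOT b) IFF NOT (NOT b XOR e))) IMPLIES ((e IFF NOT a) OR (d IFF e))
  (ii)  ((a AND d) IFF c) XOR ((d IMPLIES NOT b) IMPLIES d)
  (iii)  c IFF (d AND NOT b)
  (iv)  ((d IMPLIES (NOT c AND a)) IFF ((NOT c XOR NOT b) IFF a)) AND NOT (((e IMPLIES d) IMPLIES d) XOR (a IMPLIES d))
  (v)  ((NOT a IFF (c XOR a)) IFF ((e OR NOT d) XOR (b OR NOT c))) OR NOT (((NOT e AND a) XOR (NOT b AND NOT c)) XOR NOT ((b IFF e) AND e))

(i) fails at (0,0,0,1,0): the formula yields 0, F is 1.
(ii) fails at (0,0,0,1,0): the formula yields 0, F is 1.
(iii) fails at (0,0,0,1,0): the formula yields 0, F is 1.
(iv) fails at (0,0,0,0,0): the formula yields 0, F is 1.
That leaves (v). Evaluating it on every row reproduces the table of F exactly.

v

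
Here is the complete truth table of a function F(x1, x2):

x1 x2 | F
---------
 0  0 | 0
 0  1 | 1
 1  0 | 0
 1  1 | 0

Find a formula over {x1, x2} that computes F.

1 only at (0,1): NOT x1 AND x2.

F(x1, x2) = ¬x1 ∧ x2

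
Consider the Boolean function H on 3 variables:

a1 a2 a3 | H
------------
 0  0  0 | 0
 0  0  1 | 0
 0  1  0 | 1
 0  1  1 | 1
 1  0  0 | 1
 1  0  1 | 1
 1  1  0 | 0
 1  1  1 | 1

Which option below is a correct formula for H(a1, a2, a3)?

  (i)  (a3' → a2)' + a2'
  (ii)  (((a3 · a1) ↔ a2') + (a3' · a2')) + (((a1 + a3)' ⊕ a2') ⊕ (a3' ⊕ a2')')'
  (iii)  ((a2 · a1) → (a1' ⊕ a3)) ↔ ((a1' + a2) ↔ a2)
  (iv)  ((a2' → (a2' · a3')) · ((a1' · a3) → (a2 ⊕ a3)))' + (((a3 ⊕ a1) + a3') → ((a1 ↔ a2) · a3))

(i) fails at (0,0,0): the formula yields 1, H is 0.
(ii) fails at (0,0,0): the formula yields 1, H is 0.
(iv) fails at (0,0,1): the formula yields 1, H is 0.
Only (iii) survives; checking it on all 8 rows confirms it matches H.

iii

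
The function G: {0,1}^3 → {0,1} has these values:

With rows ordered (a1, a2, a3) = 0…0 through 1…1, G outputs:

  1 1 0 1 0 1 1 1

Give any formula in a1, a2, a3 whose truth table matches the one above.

G(a1, a2, a3) = not (((not a1 and a2) and not a3) or ((a1 and not a2) and not a3))

G is 0 on only 2 rows — (0,1,0), (1,0,0). Writing each as a minterm (¬a1·a2·¬a3, a1·¬a2·¬a3) and OR-ing them characterizes exactly where G=0, so G is the negation of that disjunction.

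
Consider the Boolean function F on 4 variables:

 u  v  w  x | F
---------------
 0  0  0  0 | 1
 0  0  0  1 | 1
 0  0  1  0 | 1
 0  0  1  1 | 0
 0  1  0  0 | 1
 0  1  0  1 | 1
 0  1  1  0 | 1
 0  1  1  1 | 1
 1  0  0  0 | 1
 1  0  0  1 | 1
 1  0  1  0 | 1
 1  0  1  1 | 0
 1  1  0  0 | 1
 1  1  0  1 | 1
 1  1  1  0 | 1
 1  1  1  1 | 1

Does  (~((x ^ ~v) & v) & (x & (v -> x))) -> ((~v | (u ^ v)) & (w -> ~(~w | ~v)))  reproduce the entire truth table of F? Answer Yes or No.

Check the formula against F row by row:
  u=0, v=0, w=0, x=0: formula gives 1, F = 1 ✓
  u=0, v=0, w=0, x=1: formula gives 1, F = 1 ✓
  u=0, v=0, w=1, x=0: formula gives 1, F = 1 ✓
  u=0, v=0, w=1, x=1: formula gives 0, F = 0 ✓
  …and likewise for the remaining 12 rows.
All 16 rows match — the expression computes F exactly.

Yes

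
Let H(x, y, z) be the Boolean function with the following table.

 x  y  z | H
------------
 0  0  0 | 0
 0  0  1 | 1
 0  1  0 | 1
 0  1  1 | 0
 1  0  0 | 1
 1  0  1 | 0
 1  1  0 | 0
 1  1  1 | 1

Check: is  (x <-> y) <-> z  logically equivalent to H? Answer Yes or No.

Test each input against both H and the formula:
  x=0, y=0, z=0: formula gives 0, H = 0 ✓
  x=0, y=0, z=1: formula gives 1, H = 1 ✓
  x=0, y=1, z=0: formula gives 1, H = 1 ✓
  x=0, y=1, z=1: formula gives 0, H = 0 ✓
  x=1, y=0, z=0: formula gives 1, H = 1 ✓
  …and likewise for the remaining 3 rows.
All 8 rows match — the expression computes H exactly.

Yes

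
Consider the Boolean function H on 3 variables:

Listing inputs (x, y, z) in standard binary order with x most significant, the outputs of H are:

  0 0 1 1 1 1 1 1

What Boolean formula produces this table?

The 0-rows are (0,0,0), (0,0,1). Take each as a conjunction (¬x·¬y·¬z, ¬x·¬y·z), form their disjunction, and complement — that gives a formula that is 1 everywhere H is.

H(x, y, z) = ~(((~x & ~y) & ~z) | ((~x & ~y) & z))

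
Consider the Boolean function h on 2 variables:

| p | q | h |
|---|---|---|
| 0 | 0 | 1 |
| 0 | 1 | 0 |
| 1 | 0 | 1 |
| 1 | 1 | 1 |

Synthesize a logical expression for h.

This is q → p (false only at 0,1).

h(p, q) = q IMPLIES p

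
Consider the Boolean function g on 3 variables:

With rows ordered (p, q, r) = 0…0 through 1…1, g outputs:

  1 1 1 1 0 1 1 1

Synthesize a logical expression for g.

g(p, q, r) = ~((p & ~q) & ~r)

Only row (1,0,0) gives 0. So g is 1 everywhere except there — the complement of the minterm p·¬q·¬r.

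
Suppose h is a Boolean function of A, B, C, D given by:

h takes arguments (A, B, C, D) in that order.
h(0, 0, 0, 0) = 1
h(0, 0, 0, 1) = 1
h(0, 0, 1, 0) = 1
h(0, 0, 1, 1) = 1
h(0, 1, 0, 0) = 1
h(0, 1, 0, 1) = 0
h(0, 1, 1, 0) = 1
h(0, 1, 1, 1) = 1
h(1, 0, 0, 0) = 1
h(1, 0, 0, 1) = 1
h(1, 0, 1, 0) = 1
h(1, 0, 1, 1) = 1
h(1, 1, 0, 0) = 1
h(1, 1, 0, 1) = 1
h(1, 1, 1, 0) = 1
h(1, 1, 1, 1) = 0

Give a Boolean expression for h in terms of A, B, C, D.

h is 0 on only 2 rows — (0,1,0,1), (1,1,1,1). Writing each as a minterm (¬A·B·¬C·D, A·B·C·D) and OR-ing them characterizes exactly where h=0, so h is the negation of that disjunction.

h(A, B, C, D) = not ((((not A and B) and not C) and D) or (((A and B) and C) and D))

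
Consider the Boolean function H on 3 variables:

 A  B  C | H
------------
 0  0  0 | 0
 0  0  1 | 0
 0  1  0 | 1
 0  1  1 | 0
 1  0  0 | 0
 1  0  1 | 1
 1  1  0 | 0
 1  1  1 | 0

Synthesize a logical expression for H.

H(A, B, C) = ((NOT A AND B) AND NOT C) OR ((A AND NOT B) AND C)

The 1-rows are (0,1,0), (1,0,1). Each contributes one minterm — ¬A·B·¬C; A·¬B·C — and their disjunction is a sum-of-products form of H.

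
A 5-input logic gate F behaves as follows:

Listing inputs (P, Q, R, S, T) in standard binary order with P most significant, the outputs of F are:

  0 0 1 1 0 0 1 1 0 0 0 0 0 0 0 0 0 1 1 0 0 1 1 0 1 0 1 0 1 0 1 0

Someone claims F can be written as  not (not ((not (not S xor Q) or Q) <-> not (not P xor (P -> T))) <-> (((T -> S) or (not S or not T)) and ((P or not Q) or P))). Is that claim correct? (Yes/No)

Yes

Evaluate not (not ((not (not S xor Q) or Q) <-> not (not P xor (P -> T))) <-> (((T -> S) or (not S or not T)) and ((P or not Q) or P))) on each row and compare to F:
  P=0, Q=0, R=0, S=0, T=0: formula gives 0, F = 0 ✓
  P=0, Q=0, R=0, S=0, T=1: formula gives 0, F = 0 ✓
  P=0, Q=0, R=0, S=1, T=0: formula gives 1, F = 1 ✓
  P=0, Q=0, R=0, S=1, T=1: formula gives 1, F = 1 ✓
  … (the remaining 28 rows also agree.)
All 32 rows match — the expression computes F exactly.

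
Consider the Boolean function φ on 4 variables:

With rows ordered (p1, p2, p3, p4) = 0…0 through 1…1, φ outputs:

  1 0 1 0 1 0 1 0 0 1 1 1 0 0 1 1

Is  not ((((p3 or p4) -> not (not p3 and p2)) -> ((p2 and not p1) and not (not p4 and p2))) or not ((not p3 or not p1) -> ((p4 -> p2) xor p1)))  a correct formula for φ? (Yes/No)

Yes

Evaluate not ((((p3 or p4) -> not (not p3 and p2)) -> ((p2 and not p1) and not (not p4 and p2))) or not ((not p3 or not p1) -> ((p4 -> p2) xor p1))) on each row and compare to φ:
  p1=0, p2=0, p3=0, p4=0: formula gives 1, φ = 1 ✓
  p1=0, p2=0, p3=0, p4=1: formula gives 0, φ = 0 ✓
  p1=0, p2=0, p3=1, p4=0: formula gives 1, φ = 1 ✓
  p1=0, p2=0, p3=1, p4=1: formula gives 0, φ = 0 ✓
  …and likewise for the remaining 12 rows.
Every row agrees, so the formula is equivalent.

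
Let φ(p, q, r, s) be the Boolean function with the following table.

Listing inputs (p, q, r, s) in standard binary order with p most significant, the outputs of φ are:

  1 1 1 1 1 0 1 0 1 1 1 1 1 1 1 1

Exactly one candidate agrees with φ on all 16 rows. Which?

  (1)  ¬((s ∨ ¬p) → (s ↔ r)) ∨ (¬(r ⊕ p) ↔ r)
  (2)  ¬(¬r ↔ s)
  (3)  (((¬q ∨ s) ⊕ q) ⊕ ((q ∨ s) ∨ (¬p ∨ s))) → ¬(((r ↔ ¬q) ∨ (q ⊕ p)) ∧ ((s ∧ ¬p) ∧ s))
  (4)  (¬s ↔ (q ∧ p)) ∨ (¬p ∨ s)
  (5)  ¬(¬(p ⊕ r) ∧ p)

(1): at (0,0,0,0) it gives 0, but φ = 1 — eliminated.
(2): at (0,0,0,1) it gives 0, but φ = 1 — eliminated.
(4): at (0,1,0,1) it gives 1, but φ = 0 — eliminated.
(5): at (0,1,0,1) it gives 1, but φ = 0 — eliminated.
(3) is the remaining candidate, and it agrees with φ on all 16 inputs.

3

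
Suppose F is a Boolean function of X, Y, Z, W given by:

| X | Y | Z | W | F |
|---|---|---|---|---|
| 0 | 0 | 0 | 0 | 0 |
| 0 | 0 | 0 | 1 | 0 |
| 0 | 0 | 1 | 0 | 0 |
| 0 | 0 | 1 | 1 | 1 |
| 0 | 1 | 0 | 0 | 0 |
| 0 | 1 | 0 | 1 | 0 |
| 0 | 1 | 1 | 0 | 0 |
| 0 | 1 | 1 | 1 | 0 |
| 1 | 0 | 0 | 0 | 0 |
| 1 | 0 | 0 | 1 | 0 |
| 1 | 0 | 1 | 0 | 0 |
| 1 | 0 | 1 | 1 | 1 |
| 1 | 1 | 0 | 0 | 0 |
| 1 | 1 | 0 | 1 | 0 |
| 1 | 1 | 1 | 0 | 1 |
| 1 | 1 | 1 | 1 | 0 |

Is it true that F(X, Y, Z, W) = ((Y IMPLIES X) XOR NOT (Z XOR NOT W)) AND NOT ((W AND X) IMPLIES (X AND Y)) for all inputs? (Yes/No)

Check the formula against F row by row:
  X=0, Y=0, Z=0, W=0: formula gives 0, F = 0 ✓
  X=0, Y=0, Z=0, W=1: formula gives 0, F = 0 ✓
  X=0, Y=0, Z=1, W=0: formula gives 0, F = 0 ✓
  X=0, Y=0, Z=1, W=1: formula gives 0, but F = 1 ✗
Row (0,0,1,1) is a counterexample, so the formula is not equivalent to F.

No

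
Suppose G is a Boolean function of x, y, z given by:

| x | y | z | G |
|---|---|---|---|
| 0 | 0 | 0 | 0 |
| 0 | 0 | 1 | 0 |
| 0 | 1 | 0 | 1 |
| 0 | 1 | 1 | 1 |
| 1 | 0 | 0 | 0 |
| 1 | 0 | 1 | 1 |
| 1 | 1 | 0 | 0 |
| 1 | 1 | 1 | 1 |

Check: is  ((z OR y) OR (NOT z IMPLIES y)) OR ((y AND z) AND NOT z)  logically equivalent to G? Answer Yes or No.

No

Evaluate ((z OR y) OR (NOT z IMPLIES y)) OR ((y AND z) AND NOT z) on each row and compare to G:
  x=0, y=0, z=0: formula gives 0, G = 0 ✓
  x=0, y=0, z=1: formula gives 1, but G = 0 ✗
Row (0,0,1) is a counterexample, so the formula is not equivalent to G.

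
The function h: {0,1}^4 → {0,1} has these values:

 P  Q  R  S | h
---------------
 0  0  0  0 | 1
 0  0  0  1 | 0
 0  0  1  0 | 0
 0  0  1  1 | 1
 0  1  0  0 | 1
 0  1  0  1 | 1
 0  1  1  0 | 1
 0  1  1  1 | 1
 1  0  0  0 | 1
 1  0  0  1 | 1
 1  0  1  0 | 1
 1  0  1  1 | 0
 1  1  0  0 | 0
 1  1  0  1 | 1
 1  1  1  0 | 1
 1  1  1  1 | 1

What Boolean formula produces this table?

The 0-rows are (0,0,0,1), (0,0,1,0), (1,0,1,1), (1,1,0,0). Take each as a conjunction (¬P·¬Q·¬R·S, ¬P·¬Q·R·¬S, P·¬Q·R·S, P·Q·¬R·¬S), form their disjunction, and complement — that gives a formula that is 1 everywhere h is.

h(P, Q, R, S) = ~((((((~P & ~Q) & ~R) & S) | (((~P & ~Q) & R) & ~S)) | (((P & ~Q) & R) & S)) | (((P & Q) & ~R) & ~S))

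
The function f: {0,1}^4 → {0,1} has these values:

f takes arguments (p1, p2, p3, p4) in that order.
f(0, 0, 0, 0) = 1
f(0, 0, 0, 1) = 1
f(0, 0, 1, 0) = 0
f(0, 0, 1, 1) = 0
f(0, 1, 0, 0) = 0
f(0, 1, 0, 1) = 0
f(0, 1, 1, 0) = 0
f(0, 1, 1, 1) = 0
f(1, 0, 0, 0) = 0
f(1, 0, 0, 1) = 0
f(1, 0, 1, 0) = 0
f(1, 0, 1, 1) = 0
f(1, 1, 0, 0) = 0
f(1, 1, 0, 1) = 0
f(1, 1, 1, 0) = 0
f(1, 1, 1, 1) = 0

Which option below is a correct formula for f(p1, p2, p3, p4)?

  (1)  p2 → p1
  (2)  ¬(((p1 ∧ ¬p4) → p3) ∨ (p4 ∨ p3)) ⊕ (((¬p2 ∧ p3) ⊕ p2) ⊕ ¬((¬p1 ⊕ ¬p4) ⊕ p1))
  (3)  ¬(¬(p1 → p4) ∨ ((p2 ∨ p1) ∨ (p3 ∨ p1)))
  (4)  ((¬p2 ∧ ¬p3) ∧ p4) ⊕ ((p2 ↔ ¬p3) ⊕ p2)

3

(1) fails at (0,0,1,0): the formula yields 1, f is 0.
(2) fails at (0,0,0,1): the formula yields 0, f is 1.
(4) fails at (0,0,0,0): the formula yields 0, f is 1.
Only (3) survives; checking it on all 16 rows confirms it matches f.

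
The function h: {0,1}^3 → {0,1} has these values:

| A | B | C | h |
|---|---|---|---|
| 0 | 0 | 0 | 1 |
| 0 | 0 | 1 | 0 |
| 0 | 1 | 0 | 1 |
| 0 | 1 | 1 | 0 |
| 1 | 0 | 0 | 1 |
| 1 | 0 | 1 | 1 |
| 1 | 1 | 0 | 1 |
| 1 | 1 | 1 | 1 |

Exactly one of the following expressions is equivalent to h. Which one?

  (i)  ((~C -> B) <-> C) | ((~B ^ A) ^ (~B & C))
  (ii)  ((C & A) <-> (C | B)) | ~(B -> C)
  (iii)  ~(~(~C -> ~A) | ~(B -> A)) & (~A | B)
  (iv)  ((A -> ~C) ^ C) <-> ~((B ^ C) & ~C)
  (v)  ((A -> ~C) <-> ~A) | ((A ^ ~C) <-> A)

(i): at (0,0,1) it gives 1, but h = 0 — eliminated.
(iii): at (0,0,1) it gives 1, but h = 0 — eliminated.
(iv): at (0,1,0) it gives 0, but h = 1 — eliminated.
(v): at (0,0,1) it gives 1, but h = 0 — eliminated.
(ii) is the remaining candidate, and it agrees with h on all 8 inputs.

ii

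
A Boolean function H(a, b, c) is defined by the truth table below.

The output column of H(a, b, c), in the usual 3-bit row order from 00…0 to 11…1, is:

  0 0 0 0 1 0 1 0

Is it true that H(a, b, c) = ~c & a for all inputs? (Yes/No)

Yes

Check the formula against H row by row:
  a=0, b=0, c=0: formula gives 0, H = 0 ✓
  a=0, b=0, c=1: formula gives 0, H = 0 ✓
  a=0, b=1, c=0: formula gives 0, H = 0 ✓
  a=0, b=1, c=1: formula gives 0, H = 0 ✓
  a=1, b=0, c=0: formula gives 1, H = 1 ✓
  …and likewise for the remaining 3 rows.
Every row agrees, so the formula is equivalent.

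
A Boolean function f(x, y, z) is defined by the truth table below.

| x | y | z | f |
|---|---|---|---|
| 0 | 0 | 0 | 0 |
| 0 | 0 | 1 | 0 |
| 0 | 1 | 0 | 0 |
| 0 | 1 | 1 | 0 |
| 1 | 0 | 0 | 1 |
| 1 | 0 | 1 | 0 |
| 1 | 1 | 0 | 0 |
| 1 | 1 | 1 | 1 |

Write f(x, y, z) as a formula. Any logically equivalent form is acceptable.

The 1-rows are (1,0,0), (1,1,1). Each contributes one minterm — x·¬y·¬z; x·y·z — and their disjunction is a sum-of-products form of f.

f(x, y, z) = ((x & ~y) & ~z) | ((x & y) & z)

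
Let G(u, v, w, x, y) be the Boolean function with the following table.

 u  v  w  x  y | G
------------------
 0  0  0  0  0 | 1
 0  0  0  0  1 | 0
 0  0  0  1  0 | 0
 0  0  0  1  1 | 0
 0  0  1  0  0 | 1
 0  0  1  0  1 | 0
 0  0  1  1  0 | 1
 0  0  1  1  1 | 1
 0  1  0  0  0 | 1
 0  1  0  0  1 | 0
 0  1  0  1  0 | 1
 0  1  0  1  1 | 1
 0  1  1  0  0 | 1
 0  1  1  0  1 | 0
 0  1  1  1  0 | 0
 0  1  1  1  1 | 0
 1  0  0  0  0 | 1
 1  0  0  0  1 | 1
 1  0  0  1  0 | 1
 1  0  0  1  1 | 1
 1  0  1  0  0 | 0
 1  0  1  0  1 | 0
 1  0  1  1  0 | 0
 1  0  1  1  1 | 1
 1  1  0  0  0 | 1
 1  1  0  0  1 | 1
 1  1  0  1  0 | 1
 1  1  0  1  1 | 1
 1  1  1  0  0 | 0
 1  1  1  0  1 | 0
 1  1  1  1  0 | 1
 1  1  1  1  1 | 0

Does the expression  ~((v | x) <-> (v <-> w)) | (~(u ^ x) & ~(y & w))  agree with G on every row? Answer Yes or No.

Check the formula against G row by row:
  u=0, v=0, w=0, x=0, y=0: formula gives 1, G = 1 ✓
  u=0, v=0, w=0, x=0, y=1: formula gives 1, but G = 0 ✗
Row (0,0,0,0,1) is a counterexample, so the formula is not equivalent to G.

No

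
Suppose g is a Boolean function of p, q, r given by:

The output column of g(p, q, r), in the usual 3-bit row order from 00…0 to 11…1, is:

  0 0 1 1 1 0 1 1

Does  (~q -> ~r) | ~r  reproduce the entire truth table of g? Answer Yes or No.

No

Check the formula against g row by row:
  p=0, q=0, r=0: formula gives 1, but g = 0 ✗
A single disagreement suffices: at (0,0,0) they differ, so the formula does not compute g.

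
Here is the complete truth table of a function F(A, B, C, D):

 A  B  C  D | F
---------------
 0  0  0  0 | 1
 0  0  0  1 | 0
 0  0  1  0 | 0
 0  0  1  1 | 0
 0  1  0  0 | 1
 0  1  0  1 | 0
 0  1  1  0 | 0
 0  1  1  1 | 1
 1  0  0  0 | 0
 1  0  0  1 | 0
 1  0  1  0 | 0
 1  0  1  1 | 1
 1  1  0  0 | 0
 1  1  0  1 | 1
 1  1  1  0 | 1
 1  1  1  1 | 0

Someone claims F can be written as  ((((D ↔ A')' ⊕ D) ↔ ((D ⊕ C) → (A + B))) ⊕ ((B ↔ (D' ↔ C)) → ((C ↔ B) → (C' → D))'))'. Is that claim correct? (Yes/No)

Yes

Check the formula against F row by row:
  A=0, B=0, C=0, D=0: formula gives 1, F = 1 ✓
  A=0, B=0, C=0, D=1: formula gives 0, F = 0 ✓
  A=0, B=0, C=1, D=0: formula gives 0, F = 0 ✓
  A=0, B=0, C=1, D=1: formula gives 0, F = 0 ✓
  … (the remaining 12 rows also agree.)
All 16 rows match — the expression computes F exactly.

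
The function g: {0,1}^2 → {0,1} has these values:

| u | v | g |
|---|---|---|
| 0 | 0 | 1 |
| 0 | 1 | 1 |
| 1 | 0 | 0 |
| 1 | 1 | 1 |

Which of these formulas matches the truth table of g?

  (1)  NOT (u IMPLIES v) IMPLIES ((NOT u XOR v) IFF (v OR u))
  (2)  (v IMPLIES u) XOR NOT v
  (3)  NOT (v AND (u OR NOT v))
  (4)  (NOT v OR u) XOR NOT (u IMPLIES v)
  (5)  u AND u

(2) disagrees with g on (0,0) (formula → 0, table → 1); rule it out.
(3) disagrees with g on (1,0) (formula → 1, table → 0); rule it out.
(4) disagrees with g on (0,1) (formula → 0, table → 1); rule it out.
(5) disagrees with g on (0,0) (formula → 0, table → 1); rule it out.
That leaves (1). Evaluating it on every row reproduces the table of g exactly.

1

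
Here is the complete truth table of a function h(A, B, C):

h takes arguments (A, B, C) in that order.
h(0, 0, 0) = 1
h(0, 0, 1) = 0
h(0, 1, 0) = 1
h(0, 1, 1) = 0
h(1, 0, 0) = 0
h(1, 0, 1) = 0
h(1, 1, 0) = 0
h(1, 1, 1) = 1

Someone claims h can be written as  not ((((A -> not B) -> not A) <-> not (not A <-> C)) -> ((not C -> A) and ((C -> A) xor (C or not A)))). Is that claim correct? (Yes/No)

Test each input against both h and the formula:
  A=0, B=0, C=0: formula gives 1, h = 1 ✓
  A=0, B=0, C=1: formula gives 0, h = 0 ✓
  A=0, B=1, C=0: formula gives 1, h = 1 ✓
  A=0, B=1, C=1: formula gives 0, h = 0 ✓
  A=1, B=0, C=0: formula gives 0, h = 0 ✓
  … (the remaining 3 rows also agree.)
No disagreement on any input; they are logically equivalent.

Yes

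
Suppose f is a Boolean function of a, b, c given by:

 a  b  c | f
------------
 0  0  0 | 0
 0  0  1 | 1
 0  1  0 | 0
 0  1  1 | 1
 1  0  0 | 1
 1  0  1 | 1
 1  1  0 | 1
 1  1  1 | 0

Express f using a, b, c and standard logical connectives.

f is 0 on only 3 rows — (0,0,0), (0,1,0), (1,1,1). Writing each as a minterm (¬a·¬b·¬c, ¬a·b·¬c, a·b·c) and OR-ing them characterizes exactly where f=0, so f is the negation of that disjunction.

f(a, b, c) = ¬((((¬a ∧ ¬b) ∧ ¬c) ∨ ((¬a ∧ b) ∧ ¬c)) ∨ ((a ∧ b) ∧ c))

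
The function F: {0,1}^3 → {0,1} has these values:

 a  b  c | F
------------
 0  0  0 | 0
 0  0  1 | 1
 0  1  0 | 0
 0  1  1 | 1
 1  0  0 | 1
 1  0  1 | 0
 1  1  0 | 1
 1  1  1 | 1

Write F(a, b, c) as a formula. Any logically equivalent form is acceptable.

F(a, b, c) = not ((((not a and not b) and not c) or ((not a and b) and not c)) or ((a and not b) and c))

F is 0 on only 3 rows — (0,0,0), (0,1,0), (1,0,1). Writing each as a minterm (¬a·¬b·¬c, ¬a·b·¬c, a·¬b·c) and OR-ing them characterizes exactly where F=0, so F is the negation of that disjunction.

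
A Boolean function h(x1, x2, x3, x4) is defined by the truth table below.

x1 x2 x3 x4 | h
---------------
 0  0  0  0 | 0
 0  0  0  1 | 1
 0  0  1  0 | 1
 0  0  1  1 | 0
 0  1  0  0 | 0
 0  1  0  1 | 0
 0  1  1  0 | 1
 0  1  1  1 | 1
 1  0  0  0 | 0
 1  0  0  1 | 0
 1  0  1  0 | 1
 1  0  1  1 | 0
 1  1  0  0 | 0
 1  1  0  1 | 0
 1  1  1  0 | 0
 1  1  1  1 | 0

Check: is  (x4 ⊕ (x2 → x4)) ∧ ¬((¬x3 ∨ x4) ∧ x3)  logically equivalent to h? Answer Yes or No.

No

Check the formula against h row by row:
  x1=0, x2=0, x3=0, x4=0: formula gives 1, but h = 0 ✗
Row (0,0,0,0) is a counterexample, so the formula is not equivalent to h.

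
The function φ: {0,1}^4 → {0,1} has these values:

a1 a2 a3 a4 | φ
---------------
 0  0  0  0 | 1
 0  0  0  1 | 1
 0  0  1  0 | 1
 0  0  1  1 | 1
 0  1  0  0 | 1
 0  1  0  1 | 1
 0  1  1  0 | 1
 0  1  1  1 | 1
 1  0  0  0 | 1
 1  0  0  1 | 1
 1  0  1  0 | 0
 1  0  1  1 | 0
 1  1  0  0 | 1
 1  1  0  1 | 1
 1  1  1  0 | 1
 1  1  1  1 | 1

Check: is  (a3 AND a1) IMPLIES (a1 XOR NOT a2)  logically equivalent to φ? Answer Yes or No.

Yes

Evaluate (a3 AND a1) IMPLIES (a1 XOR NOT a2) on each row and compare to φ:
  a1=0, a2=0, a3=0, a4=0: formula gives 1, φ = 1 ✓
  a1=0, a2=0, a3=0, a4=1: formula gives 1, φ = 1 ✓
  a1=0, a2=0, a3=1, a4=0: formula gives 1, φ = 1 ✓
  a1=0, a2=0, a3=1, a4=1: formula gives 1, φ = 1 ✓
  …and likewise for the remaining 12 rows.
No disagreement on any input; they are logically equivalent.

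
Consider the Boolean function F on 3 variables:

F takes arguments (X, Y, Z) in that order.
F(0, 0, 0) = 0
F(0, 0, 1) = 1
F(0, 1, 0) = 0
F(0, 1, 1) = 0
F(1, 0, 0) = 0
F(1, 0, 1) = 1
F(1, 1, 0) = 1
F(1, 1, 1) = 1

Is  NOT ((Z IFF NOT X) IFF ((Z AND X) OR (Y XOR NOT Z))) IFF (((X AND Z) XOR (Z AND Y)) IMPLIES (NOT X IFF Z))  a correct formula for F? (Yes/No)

No

Evaluate NOT ((Z IFF NOT X) IFF ((Z AND X) OR (Y XOR NOT Z))) IFF (((X AND Z) XOR (Z AND Y)) IMPLIES (NOT X IFF Z)) on each row and compare to F:
  X=0, Y=0, Z=0: formula gives 1, but F = 0 ✗
Since they disagree at (0,0,0), the expression is not a correct formula for F.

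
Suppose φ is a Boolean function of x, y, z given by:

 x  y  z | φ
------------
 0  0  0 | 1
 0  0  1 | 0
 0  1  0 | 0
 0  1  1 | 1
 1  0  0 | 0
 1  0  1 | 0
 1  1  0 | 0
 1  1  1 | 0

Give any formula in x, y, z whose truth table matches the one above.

φ(x, y, z) = ((¬x ∧ ¬y) ∧ ¬z) ∨ ((¬x ∧ y) ∧ z)

Collect the rows where φ=1 — (0,0,0), (0,1,1) — and write one minterm per row: ¬x·¬y·¬z, ¬x·y·z. Their union (logical OR) reproduces the table exactly.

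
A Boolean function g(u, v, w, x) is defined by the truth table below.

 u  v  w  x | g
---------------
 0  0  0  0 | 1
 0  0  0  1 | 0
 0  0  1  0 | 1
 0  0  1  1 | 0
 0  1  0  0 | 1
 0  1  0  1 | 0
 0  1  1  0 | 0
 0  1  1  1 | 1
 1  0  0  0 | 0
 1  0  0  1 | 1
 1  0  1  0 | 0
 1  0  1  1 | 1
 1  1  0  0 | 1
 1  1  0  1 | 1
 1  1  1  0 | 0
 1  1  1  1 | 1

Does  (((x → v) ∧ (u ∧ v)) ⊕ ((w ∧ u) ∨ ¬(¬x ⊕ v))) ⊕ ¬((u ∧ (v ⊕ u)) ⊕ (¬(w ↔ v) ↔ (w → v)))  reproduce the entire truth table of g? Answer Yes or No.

No

Test each input against both g and the formula:
  u=0, v=0, w=0, x=0: formula gives 1, g = 1 ✓
  u=0, v=0, w=0, x=1: formula gives 0, g = 0 ✓
  u=0, v=0, w=1, x=0: formula gives 1, g = 1 ✓
  u=0, v=0, w=1, x=1: formula gives 0, g = 0 ✓
  …
  u=1, v=0, w=1, x=0: formula gives 1, but g = 0 ✗
A single disagreement suffices: at (1,0,1,0) they differ, so the formula does not compute g.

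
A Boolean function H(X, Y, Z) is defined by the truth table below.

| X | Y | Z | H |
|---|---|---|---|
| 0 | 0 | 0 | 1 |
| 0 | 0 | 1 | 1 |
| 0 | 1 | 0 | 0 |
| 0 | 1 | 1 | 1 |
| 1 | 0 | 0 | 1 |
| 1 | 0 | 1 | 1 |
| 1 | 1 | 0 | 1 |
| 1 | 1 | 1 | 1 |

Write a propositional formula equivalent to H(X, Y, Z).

H(X, Y, Z) = ¬((¬X ∧ Y) ∧ ¬Z)

H is 0 on exactly one input, (0,1,0), whose minterm is ¬X·Y·¬Z. So H is the negation of that single conjunction.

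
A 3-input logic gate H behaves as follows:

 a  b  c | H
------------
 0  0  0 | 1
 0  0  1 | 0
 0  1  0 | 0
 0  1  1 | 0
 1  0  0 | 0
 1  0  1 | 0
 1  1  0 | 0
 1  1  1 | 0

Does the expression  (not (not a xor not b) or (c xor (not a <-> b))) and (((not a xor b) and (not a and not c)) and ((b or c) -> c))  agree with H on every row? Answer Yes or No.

Yes

Evaluate (not (not a xor not b) or (c xor (not a <-> b))) and (((not a xor b) and (not a and not c)) and ((b or c) -> c)) on each row and compare to H:
  a=0, b=0, c=0: formula gives 1, H = 1 ✓
  a=0, b=0, c=1: formula gives 0, H = 0 ✓
  a=0, b=1, c=0: formula gives 0, H = 0 ✓
  a=0, b=1, c=1: formula gives 0, H = 0 ✓
  a=1, b=0, c=0: formula gives 0, H = 0 ✓
  …and likewise for the remaining 3 rows.
All 8 rows match — the expression computes H exactly.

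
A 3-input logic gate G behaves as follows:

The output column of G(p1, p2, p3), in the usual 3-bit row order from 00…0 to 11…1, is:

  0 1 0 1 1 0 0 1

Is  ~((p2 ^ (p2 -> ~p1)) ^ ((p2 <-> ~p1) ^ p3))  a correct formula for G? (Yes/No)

Yes

Check the formula against G row by row:
  p1=0, p2=0, p3=0: formula gives 0, G = 0 ✓
  p1=0, p2=0, p3=1: formula gives 1, G = 1 ✓
  p1=0, p2=1, p3=0: formula gives 0, G = 0 ✓
  p1=0, p2=1, p3=1: formula gives 1, G = 1 ✓
  p1=1, p2=0, p3=0: formula gives 1, G = 1 ✓
  … (the remaining 3 rows also agree.)
All 8 rows match — the expression computes G exactly.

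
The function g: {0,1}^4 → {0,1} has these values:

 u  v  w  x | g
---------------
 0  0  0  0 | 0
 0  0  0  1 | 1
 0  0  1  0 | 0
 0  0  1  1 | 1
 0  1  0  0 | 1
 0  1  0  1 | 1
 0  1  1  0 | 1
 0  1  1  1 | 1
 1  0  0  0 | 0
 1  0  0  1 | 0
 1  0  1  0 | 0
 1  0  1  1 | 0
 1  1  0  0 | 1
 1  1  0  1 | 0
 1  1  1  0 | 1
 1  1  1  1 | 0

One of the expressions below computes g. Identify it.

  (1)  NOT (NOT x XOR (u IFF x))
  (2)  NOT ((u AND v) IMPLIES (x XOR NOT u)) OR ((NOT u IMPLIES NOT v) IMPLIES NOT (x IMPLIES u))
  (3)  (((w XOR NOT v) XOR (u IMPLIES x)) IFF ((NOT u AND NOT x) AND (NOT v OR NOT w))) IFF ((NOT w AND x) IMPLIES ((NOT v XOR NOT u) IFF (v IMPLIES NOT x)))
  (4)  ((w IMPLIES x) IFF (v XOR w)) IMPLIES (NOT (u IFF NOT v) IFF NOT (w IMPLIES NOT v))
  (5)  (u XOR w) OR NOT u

(1): at (0,0,0,0) it gives 1, but g = 0 — eliminated.
(3): at (0,0,0,1) it gives 0, but g = 1 — eliminated.
(4): at (0,0,0,0) it gives 1, but g = 0 — eliminated.
(5): at (0,0,0,0) it gives 1, but g = 0 — eliminated.
Only (2) survives; checking it on all 16 rows confirms it matches g.

2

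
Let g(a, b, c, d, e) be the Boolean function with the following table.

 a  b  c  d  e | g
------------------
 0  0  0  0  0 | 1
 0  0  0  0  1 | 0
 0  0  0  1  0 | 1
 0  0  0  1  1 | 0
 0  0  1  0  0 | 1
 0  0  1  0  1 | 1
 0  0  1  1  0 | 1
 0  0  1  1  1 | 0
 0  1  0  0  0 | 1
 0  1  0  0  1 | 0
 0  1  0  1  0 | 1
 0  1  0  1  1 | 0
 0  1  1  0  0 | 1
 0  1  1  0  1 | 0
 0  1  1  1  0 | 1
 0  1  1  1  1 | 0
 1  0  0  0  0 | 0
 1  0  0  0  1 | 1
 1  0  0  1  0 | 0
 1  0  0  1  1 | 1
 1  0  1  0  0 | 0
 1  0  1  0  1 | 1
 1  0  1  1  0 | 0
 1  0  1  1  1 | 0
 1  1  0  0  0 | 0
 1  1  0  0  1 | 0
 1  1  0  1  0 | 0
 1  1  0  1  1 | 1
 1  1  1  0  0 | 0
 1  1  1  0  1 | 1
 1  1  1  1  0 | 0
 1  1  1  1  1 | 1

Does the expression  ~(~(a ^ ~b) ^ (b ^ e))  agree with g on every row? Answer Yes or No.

Check the formula against g row by row:
  a=0, b=0, c=0, d=0, e=0: formula gives 1, g = 1 ✓
  a=0, b=0, c=0, d=0, e=1: formula gives 0, g = 0 ✓
  a=0, b=0, c=0, d=1, e=0: formula gives 1, g = 1 ✓
  a=0, b=0, c=0, d=1, e=1: formula gives 0, g = 0 ✓
  …
  a=0, b=0, c=1, d=0, e=1: formula gives 0, but g = 1 ✗
Since they disagree at (0,0,1,0,1), the expression is not a correct formula for g.

No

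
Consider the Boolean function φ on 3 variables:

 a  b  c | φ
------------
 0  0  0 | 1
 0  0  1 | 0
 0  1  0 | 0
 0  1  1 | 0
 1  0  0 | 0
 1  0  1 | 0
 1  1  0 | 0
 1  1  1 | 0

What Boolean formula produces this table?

The output is 1 only when every input is 0 — NOR of all inputs.

φ(a, b, c) = ¬((a ∨ b) ∨ c)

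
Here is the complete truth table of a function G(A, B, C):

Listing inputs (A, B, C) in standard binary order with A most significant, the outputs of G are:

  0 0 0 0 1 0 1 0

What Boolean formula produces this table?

G(A, B, C) = ((A ∧ ¬B) ∧ ¬C) ∨ ((A ∧ B) ∧ ¬C)

G=1 on 2 inputs: (1,0,0), (1,1,0). Reading each as a conjunction of literals (A·¬B·¬C, A·B·¬C) and taking the OR gives the canonical DNF.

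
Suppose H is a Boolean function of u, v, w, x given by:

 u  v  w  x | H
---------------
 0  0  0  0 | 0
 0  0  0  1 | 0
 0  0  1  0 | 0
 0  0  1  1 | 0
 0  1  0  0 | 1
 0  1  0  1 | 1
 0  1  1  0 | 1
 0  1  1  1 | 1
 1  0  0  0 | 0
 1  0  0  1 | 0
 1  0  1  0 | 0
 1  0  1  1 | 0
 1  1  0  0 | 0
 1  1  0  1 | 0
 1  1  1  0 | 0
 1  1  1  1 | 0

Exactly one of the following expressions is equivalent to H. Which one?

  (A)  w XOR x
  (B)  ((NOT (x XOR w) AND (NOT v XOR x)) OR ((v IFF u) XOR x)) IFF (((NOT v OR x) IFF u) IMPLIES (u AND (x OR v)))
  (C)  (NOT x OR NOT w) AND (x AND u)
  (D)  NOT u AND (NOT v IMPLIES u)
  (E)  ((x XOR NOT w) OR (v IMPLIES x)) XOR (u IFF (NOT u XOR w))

D

(A) disagrees with H on (0,0,0,1) (formula → 1, table → 0); rule it out.
(B) disagrees with H on (0,0,0,0) (formula → 1, table → 0); rule it out.
(C) disagrees with H on (0,1,0,0) (formula → 0, table → 1); rule it out.
(E) disagrees with H on (0,0,0,0) (formula → 1, table → 0); rule it out.
That leaves (D). Evaluating it on every row reproduces the table of H exactly.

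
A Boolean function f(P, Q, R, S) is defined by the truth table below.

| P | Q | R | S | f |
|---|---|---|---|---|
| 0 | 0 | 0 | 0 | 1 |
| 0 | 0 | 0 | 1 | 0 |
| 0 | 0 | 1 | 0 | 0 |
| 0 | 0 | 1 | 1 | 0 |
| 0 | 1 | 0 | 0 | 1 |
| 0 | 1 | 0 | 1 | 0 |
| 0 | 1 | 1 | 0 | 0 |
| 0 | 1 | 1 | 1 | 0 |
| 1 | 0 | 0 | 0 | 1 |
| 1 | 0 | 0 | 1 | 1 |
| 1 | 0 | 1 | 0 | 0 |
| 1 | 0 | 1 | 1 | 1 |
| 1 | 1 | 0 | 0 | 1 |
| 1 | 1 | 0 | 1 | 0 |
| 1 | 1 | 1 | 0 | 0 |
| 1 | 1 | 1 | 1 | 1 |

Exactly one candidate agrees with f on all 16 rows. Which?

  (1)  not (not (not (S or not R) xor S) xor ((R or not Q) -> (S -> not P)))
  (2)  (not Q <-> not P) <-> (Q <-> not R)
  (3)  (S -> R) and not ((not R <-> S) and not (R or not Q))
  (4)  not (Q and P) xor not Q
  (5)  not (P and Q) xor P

1

(2) disagrees with f on (0,0,0,0) (formula → 0, table → 1); rule it out.
(3) disagrees with f on (0,0,1,0) (formula → 1, table → 0); rule it out.
(4) disagrees with f on (0,0,0,0) (formula → 0, table → 1); rule it out.
(5) disagrees with f on (0,0,0,1) (formula → 1, table → 0); rule it out.
(1) is the remaining candidate, and it agrees with f on all 16 inputs.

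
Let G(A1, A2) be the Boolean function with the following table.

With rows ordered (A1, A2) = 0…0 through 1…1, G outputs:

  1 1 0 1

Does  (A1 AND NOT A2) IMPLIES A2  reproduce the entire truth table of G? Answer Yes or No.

Yes

Evaluate (A1 AND NOT A2) IMPLIES A2 on each row and compare to G:
  A1=0, A2=0: formula gives 1, G = 1 ✓
  A1=0, A2=1: formula gives 1, G = 1 ✓
  A1=1, A2=0: formula gives 0, G = 0 ✓
  A1=1, A2=1: formula gives 1, G = 1 ✓
No disagreement on any input; they are logically equivalent.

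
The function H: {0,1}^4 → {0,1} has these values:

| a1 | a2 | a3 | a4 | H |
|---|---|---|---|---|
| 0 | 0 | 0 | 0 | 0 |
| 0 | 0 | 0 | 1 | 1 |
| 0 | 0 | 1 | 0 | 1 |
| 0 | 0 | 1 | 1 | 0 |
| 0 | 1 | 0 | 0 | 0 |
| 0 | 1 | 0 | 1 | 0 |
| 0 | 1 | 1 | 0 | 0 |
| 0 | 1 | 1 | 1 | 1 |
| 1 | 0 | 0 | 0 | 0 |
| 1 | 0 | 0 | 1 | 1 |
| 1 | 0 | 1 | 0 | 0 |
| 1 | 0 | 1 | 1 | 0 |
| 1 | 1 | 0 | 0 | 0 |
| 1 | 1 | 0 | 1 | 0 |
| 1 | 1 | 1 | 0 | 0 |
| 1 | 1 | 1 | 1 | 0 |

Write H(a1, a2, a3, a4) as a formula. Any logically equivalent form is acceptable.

H(a1, a2, a3, a4) = (((((a1' · a2') · a3') · a4) + (((a1' · a2') · a3) · a4')) + (((a1' · a2) · a3) · a4)) + (((a1 · a2') · a3') · a4)

The 1-rows are (0,0,0,1), (0,0,1,0), (0,1,1,1), (1,0,0,1). Each contributes one minterm — ¬a1·¬a2·¬a3·a4; ¬a1·¬a2·a3·¬a4; ¬a1·a2·a3·a4; a1·¬a2·¬a3·a4 — and their disjunction is a sum-of-products form of H.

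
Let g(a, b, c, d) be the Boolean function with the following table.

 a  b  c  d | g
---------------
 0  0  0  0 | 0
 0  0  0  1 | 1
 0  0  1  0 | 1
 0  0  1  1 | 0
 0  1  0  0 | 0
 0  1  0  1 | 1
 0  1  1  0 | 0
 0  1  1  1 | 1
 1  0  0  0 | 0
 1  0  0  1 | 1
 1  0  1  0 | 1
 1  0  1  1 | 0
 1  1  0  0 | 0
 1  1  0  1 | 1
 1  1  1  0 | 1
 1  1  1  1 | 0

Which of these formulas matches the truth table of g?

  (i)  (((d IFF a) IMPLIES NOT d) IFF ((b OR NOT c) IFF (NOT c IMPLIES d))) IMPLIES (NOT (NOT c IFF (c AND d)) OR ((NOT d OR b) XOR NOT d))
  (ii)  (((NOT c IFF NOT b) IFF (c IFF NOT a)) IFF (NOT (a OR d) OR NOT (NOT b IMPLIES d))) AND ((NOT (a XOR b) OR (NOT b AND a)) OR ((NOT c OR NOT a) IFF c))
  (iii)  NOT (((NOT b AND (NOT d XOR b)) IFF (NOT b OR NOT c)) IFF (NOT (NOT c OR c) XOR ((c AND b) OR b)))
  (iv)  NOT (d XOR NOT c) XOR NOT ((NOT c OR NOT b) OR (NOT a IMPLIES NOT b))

(i): at (0,0,0,0) it gives 1, but g = 0 — eliminated.
(ii): at (0,0,1,0) it gives 0, but g = 1 — eliminated.
(iii): at (0,0,0,0) it gives 1, but g = 0 — eliminated.
Only (iv) survives; checking it on all 16 rows confirms it matches g.

iv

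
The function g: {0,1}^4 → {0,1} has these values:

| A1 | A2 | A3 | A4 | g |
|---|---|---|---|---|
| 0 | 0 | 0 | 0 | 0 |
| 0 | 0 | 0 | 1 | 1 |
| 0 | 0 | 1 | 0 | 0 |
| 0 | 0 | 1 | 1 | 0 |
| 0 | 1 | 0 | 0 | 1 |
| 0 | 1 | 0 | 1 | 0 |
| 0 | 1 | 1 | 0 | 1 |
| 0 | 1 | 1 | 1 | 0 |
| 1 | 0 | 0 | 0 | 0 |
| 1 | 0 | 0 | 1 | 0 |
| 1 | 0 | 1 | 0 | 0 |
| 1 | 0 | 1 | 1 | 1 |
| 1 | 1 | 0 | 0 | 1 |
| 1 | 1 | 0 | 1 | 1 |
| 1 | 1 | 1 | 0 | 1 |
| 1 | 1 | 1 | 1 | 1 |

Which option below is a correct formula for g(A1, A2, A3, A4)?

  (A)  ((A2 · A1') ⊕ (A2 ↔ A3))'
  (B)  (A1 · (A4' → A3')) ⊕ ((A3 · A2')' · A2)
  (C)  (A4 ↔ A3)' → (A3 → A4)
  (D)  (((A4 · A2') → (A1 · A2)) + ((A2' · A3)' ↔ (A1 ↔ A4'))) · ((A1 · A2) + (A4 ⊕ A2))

D

(A) fails at (0,0,0,1): the formula yields 0, g is 1.
(B) fails at (0,0,0,1): the formula yields 0, g is 1.
(C) fails at (0,0,0,0): the formula yields 1, g is 0.
That leaves (D). Evaluating it on every row reproduces the table of g exactly.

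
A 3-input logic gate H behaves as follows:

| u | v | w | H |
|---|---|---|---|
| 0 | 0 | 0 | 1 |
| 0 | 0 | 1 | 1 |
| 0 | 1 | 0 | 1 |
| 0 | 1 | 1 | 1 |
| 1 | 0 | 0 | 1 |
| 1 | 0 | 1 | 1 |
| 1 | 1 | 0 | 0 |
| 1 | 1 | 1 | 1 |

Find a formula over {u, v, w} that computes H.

H is 0 on exactly one input, (1,1,0), whose minterm is u·v·¬w. So H is the negation of that single conjunction.

H(u, v, w) = ~((u & v) & ~w)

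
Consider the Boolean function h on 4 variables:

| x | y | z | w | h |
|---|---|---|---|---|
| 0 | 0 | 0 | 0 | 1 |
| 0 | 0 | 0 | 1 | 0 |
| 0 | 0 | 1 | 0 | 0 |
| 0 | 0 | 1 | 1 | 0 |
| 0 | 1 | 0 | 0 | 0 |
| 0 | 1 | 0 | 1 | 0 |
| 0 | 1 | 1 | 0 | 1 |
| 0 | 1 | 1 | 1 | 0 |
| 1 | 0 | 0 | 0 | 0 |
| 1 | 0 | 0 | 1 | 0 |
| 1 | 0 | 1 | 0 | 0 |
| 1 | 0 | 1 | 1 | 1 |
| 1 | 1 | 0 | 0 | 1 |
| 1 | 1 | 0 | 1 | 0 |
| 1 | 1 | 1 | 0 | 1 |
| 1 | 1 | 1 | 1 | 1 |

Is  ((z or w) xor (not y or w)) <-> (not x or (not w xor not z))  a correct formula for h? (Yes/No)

Yes

Test each input against both h and the formula:
  x=0, y=0, z=0, w=0: formula gives 1, h = 1 ✓
  x=0, y=0, z=0, w=1: formula gives 0, h = 0 ✓
  x=0, y=0, z=1, w=0: formula gives 0, h = 0 ✓
  x=0, y=0, z=1, w=1: formula gives 0, h = 0 ✓
  … (the remaining 12 rows also agree.)
Every row agrees, so the formula is equivalent.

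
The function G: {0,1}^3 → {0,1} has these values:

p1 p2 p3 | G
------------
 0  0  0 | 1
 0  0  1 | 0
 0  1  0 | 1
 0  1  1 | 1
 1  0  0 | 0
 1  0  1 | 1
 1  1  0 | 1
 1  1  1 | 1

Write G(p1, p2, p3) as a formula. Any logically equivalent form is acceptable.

There are just 2 zero rows: (0,0,1), (1,0,0). Their minterms are ¬p1·¬p2·p3, p1·¬p2·¬p3; the OR of those covers precisely the 0-outputs, and negating it yields G.

G(p1, p2, p3) = ¬(((¬p1 ∧ ¬p2) ∧ p3) ∨ ((p1 ∧ ¬p2) ∧ ¬p3))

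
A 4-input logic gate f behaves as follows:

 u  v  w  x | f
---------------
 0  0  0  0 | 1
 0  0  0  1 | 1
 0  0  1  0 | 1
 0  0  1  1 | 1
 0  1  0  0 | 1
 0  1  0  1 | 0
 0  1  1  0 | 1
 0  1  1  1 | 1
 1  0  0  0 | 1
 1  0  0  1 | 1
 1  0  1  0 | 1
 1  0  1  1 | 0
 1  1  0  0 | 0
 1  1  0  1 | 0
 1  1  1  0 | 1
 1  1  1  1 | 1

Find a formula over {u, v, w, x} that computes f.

The 0-rows are (0,1,0,1), (1,0,1,1), (1,1,0,0), (1,1,0,1). Take each as a conjunction (¬u·v·¬w·x, u·¬v·w·x, u·v·¬w·¬x, u·v·¬w·x), form their disjunction, and complement — that gives a formula that is 1 everywhere f is.

f(u, v, w, x) = ~((((((~u & v) & ~w) & x) | (((u & ~v) & w) & x)) | (((u & v) & ~w) & ~x)) | (((u & v) & ~w) & x))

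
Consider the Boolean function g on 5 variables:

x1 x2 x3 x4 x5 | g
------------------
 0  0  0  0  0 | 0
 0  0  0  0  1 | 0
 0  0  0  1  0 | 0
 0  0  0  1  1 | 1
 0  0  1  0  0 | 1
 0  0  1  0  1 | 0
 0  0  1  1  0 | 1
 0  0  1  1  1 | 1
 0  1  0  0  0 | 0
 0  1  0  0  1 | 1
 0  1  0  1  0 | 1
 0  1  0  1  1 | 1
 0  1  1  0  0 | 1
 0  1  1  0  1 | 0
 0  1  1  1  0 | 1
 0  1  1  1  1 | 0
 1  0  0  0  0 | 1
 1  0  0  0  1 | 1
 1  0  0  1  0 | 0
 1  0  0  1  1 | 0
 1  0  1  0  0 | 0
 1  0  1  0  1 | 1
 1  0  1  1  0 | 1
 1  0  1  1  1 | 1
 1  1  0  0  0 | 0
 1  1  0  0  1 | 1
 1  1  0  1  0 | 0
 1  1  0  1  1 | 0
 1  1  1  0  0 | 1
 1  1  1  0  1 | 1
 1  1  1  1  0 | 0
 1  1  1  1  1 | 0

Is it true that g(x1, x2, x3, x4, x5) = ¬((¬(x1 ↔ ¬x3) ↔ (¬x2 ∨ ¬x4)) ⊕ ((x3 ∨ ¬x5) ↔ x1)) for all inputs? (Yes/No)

No

Test each input against both g and the formula:
  x1=0, x2=0, x3=0, x4=0, x5=0: formula gives 0, g = 0 ✓
  x1=0, x2=0, x3=0, x4=0, x5=1: formula gives 1, but g = 0 ✗
Row (0,0,0,0,1) is a counterexample, so the formula is not equivalent to g.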